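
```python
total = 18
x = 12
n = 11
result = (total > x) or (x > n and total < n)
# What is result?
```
Trace:
  total=18
  total=18, x=12
  total=18, x=12, n=11
  total=18, x=12, n=11, result=True

Final answer: True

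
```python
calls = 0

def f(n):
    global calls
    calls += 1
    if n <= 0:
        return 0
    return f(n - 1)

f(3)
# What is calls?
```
Call trace:
f(n=3)
  f(n=2)
    f(n=1)
      f(n=0)
      -> return 0
    -> return 0
  -> return 0
-> return 0

calls is incremented once per call. f is entered once for each n = 3, 2, 1, 0 (the n <= 0 call returns without recursing), i.e. 3 + 1 calls.
calls = 4

Final answer: 4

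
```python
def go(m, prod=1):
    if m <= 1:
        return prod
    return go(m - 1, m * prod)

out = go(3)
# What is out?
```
Call trace:
go(m=3, prod=1)
  go(m=2, prod=3)
    go(m=1, prod=6)
    -> return 6
  -> return 6
-> return 6

Final answer: 6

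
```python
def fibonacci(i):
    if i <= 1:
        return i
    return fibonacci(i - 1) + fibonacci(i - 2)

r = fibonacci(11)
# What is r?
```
Call trace (a repeated sub-call is expanded the first time; later identical calls just restate its return value):
fibonacci(i=11)
  fibonacci(i=10)
    fibonacci(i=9)
      fibonacci(i=8)
        fibonacci(i=7)
          fibonacci(i=6)
            fibonacci(i=5)
              fibonacci(i=4)
                fibonacci(i=3)
                  fibonacci(i=2)
                    fibonacci(i=1)
                    -> return 1
                    fibonacci(i=0)
                    -> return 0
                  -> return 1
                  fibonacci(i=1)
                  -> return 1
                -> return 2
                fibonacci(i=2) -> return 1  (same call as traced above)
              -> return 3
              fibonacci(i=3) -> return 2  (same call as traced above)
            -> return 5
            fibonacci(i=4) -> return 3  (same call as traced above)
          -> return 8
          fibonacci(i=5) -> return 5  (same call as traced above)
        -> return 13
        fibonacci(i=6) -> return 8  (same call as traced above)
      -> return 21
      fibonacci(i=7) -> return 13  (same call as traced above)
    -> return 34
    fibonacci(i=8) -> return 21  (same call as traced above)
  -> return 55
  fibonacci(i=9) -> return 34  (same call as traced above)
-> return 89

Final answer: 89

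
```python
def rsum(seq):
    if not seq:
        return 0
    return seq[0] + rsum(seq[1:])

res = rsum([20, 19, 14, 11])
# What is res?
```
Call trace:
rsum(seq=[20, 19, 14, 11])
  rsum(seq=[19, 14, 11])
    rsum(seq=[14, 11])
      rsum(seq=[11])
        rsum(seq=[])
        -> return 0
      -> return 11
    -> return 25
  -> return 44
-> return 64

Final answer: 64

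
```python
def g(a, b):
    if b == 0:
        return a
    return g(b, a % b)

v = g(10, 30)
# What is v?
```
Call trace:
g(a=10, b=30)
  g(a=30, b=10)
    g(a=10, b=0)
    -> return 10
  -> return 10
-> return 10

Final answer: 10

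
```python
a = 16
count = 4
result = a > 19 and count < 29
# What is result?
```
Trace:
  a=16
  a=16, count=4
  a=16, count=4, result=False

Final answer: False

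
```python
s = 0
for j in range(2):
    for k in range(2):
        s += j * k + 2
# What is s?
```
Trace:
  s=0
  s=2, j=0, k=0
  s=4, j=0, k=1
  s=6, j=1, k=0
  s=9, j=1, k=1

Final answer: 9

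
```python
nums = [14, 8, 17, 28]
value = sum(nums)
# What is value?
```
Trace:
  nums=[14, 8, 17, 28]
  nums=[14, 8, 17, 28], value=67

Final answer: 67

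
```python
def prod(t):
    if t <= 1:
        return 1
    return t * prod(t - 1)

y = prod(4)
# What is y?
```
Call trace:
prod(t=4)
  prod(t=3)
    prod(t=2)
      prod(t=1)
      -> return 1
    -> return 2
  -> return 6
-> return 24

Final answer: 24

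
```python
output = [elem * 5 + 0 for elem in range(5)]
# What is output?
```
Trace:
  elem=0
  elem=1
  elem=2
  elem=3
  elem=4
  output=[0, 5, 10, 15, 20]

Final answer: [0, 5, 10, 15, 20]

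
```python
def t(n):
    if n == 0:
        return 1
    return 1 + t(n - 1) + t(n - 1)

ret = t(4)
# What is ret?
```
Call trace (a repeated sub-call is expanded the first time; later identical calls just restate its return value):
t(n=4)
  t(n=3)
    t(n=2)
      t(n=1)
        t(n=0)
        -> return 1
        t(n=0)
        -> return 1
      -> return 3
      t(n=1) -> return 3  (same call as traced above)
    -> return 7
    t(n=2) -> return 7  (same call as traced above)
  -> return 15
  t(n=3) -> return 15  (same call as traced above)
-> return 31

Final answer: 31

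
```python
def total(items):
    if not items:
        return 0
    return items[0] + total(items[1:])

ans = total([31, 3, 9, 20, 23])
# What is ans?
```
Call trace:
total(items=[31, 3, 9, 20, 23])
  total(items=[3, 9, 20, 23])
    total(items=[9, 20, 23])
      total(items=[20, 23])
        total(items=[23])
          total(items=[])
          -> return 0
        -> return 23
      -> return 43
    -> return 52
  -> return 55
-> return 86

Final answer: 86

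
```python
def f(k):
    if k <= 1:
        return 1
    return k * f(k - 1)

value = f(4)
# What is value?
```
Call trace:
f(k=4)
  f(k=3)
    f(k=2)
      f(k=1)
      -> return 1
    -> return 2
  -> return 6
-> return 24

Final answer: 24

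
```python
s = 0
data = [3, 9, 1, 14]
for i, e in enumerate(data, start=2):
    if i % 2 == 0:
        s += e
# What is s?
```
Trace:
  s=0
  s=3, i=2, e=3
  s=3, i=3, e=9
  s=4, i=4, e=1
  s=4, i=5, e=14

Final answer: 4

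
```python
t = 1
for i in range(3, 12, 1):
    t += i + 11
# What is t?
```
Trace:
  t=1
  t=15, i=3
  t=30, i=4
  t=46, i=5
  t=63, i=6
  t=81, i=7
  t=100, i=8
  t=120, i=9
  t=141, i=10
  t=163, i=11

Final answer: 163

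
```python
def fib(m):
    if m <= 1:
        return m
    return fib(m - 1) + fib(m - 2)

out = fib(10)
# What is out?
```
Call trace (a repeated sub-call is expanded the first time; later identical calls just restate its return value):
fib(m=10)
  fib(m=9)
    fib(m=8)
      fib(m=7)
        fib(m=6)
          fib(m=5)
            fib(m=4)
              fib(m=3)
                fib(m=2)
                  fib(m=1)
                  -> return 1
                  fib(m=0)
                  -> return 0
                -> return 1
                fib(m=1)
                -> return 1
              -> return 2
              fib(m=2) -> return 1  (same call as traced above)
            -> return 3
            fib(m=3) -> return 2  (same call as traced above)
          -> return 5
          fib(m=4) -> return 3  (same call as traced above)
        -> return 8
        fib(m=5) -> return 5  (same call as traced above)
      -> return 13
      fib(m=6) -> return 8  (same call as traced above)
    -> return 21
    fib(m=7) -> return 13  (same call as traced above)
  -> return 34
  fib(m=8) -> return 21  (same call as traced above)
-> return 55

Final answer: 55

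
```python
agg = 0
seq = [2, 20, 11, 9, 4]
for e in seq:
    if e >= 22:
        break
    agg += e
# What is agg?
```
Trace:
  agg=0
  agg=2, e=2
  agg=22, e=20
  agg=33, e=11
  agg=42, e=9
  agg=46, e=4

Final answer: 46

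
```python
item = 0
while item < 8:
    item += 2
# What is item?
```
Trace:
  item=0
  item=2
  item=4
  item=6
  item=8

Final answer: 8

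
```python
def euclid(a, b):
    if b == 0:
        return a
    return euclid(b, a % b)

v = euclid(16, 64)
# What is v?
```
Call trace:
euclid(a=16, b=64)
  euclid(a=64, b=16)
    euclid(a=16, b=0)
    -> return 16
  -> return 16
-> return 16

Final answer: 16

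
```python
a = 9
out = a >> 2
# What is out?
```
Trace:
  a=9
  a=9, out=2

Final answer: 2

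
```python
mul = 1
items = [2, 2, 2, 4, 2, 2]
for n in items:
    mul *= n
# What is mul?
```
Trace:
  mul=1
  mul=2, n=2
  mul=4, n=2
  mul=8, n=2
  mul=32, n=4
  mul=64, n=2
  mul=128, n=2

Final answer: 128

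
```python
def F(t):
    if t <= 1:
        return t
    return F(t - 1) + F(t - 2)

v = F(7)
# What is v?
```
Call trace (a repeated sub-call is expanded the first time; later identical calls just restate its return value):
F(t=7)
  F(t=6)
    F(t=5)
      F(t=4)
        F(t=3)
          F(t=2)
            F(t=1)
            -> return 1
            F(t=0)
            -> return 0
          -> return 1
          F(t=1)
          -> return 1
        -> return 2
        F(t=2) -> return 1  (same call as traced above)
      -> return 3
      F(t=3) -> return 2  (same call as traced above)
    -> return 5
    F(t=4) -> return 3  (same call as traced above)
  -> return 8
  F(t=5) -> return 5  (same call as traced above)
-> return 13

Final answer: 13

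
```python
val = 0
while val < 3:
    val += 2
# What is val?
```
Trace:
  val=0
  val=2
  val=4

Final answer: 4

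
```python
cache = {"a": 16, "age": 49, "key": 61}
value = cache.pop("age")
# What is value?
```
Trace:
  cache={'a': 16, 'age': 49, 'key': 61}
  cache={'a': 16, 'key': 61}, value=49

Final answer: 49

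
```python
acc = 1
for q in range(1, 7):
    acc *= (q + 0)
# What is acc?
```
Trace:
  acc=1
  acc=1, q=1
  acc=2, q=2
  acc=6, q=3
  acc=24, q=4
  acc=120, q=5
  acc=720, q=6

Final answer: 720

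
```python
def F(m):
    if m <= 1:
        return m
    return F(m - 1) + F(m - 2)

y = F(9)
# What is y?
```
Call trace (a repeated sub-call is expanded the first time; later identical calls just restate its return value):
F(m=9)
  F(m=8)
    F(m=7)
      F(m=6)
        F(m=5)
          F(m=4)
            F(m=3)
              F(m=2)
                F(m=1)
                -> return 1
                F(m=0)
                -> return 0
              -> return 1
              F(m=1)
              -> return 1
            -> return 2
            F(m=2) -> return 1  (same call as traced above)
          -> return 3
          F(m=3) -> return 2  (same call as traced above)
        -> return 5
        F(m=4) -> return 3  (same call as traced above)
      -> return 8
      F(m=5) -> return 5  (same call as traced above)
    -> return 13
    F(m=6) -> return 8  (same call as traced above)
  -> return 21
  F(m=7) -> return 13  (same call as traced above)
-> return 34

Final answer: 34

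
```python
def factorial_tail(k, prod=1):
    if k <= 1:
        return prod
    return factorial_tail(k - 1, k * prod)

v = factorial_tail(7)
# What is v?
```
Call trace:
factorial_tail(k=7, prod=1)
  factorial_tail(k=6, prod=7)
    factorial_tail(k=5, prod=42)
      factorial_tail(k=4, prod=210)
        factorial_tail(k=3, prod=840)
          factorial_tail(k=2, prod=2520)
            factorial_tail(k=1, prod=5040)
            -> return 5040
          -> return 5040
        -> return 5040
      -> return 5040
    -> return 5040
  -> return 5040
-> return 5040

Final answer: 5040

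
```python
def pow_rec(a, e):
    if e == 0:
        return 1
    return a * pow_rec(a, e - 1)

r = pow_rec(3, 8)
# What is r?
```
Call trace:
pow_rec(a=3, e=8)
  pow_rec(a=3, e=7)
    pow_rec(a=3, e=6)
      pow_rec(a=3, e=5)
        pow_rec(a=3, e=4)
          pow_rec(a=3, e=3)
            pow_rec(a=3, e=2)
              pow_rec(a=3, e=1)
                pow_rec(a=3, e=0)
                -> return 1
              -> return 3
            -> return 9
          -> return 27
        -> return 81
      -> return 243
    -> return 729
  -> return 2187
-> return 6561

Final answer: 6561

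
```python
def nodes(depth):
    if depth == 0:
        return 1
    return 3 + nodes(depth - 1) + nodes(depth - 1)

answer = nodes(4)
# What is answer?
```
Call trace (a repeated sub-call is expanded the first time; later identical calls just restate its return value):
nodes(depth=4)
  nodes(depth=3)
    nodes(depth=2)
      nodes(depth=1)
        nodes(depth=0)
        -> return 1
        nodes(depth=0)
        -> return 1
      -> return 5
      nodes(depth=1) -> return 5  (same call as traced above)
    -> return 13
    nodes(depth=2) -> return 13  (same call as traced above)
  -> return 29
  nodes(depth=3) -> return 29  (same call as traced above)
-> return 61

Final answer: 61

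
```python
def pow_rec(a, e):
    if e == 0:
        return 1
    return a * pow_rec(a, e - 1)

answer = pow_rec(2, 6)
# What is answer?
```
Call trace:
pow_rec(a=2, e=6)
  pow_rec(a=2, e=5)
    pow_rec(a=2, e=4)
      pow_rec(a=2, e=3)
        pow_rec(a=2, e=2)
          pow_rec(a=2, e=1)
            pow_rec(a=2, e=0)
            -> return 1
          -> return 2
        -> return 4
      -> return 8
    -> return 16
  -> return 32
-> return 64

Final answer: 64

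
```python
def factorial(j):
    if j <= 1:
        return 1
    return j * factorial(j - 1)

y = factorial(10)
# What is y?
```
Call trace:
factorial(j=10)
  factorial(j=9)
    factorial(j=8)
      factorial(j=7)
        factorial(j=6)
          factorial(j=5)
            factorial(j=4)
              factorial(j=3)
                factorial(j=2)
                  factorial(j=1)
                  -> return 1
                -> return 2
              -> return 6
            -> return 24
          -> return 120
        -> return 720
      -> return 5040
    -> return 40320
  -> return 362880
-> return 3628800

Final answer: 3628800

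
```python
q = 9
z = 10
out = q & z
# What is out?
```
Trace:
  q=9
  q=9, z=10
  q=9, z=10, out=8

Final answer: 8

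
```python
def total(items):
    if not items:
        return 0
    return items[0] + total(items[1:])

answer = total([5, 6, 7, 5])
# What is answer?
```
Call trace:
total(items=[5, 6, 7, 5])
  total(items=[6, 7, 5])
    total(items=[7, 5])
      total(items=[5])
        total(items=[])
        -> return 0
      -> return 5
    -> return 12
  -> return 18
-> return 23

Final answer: 23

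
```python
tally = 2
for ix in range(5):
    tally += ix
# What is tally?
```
Trace:
  tally=2
  tally=2, ix=0
  tally=3, ix=1
  tally=5, ix=2
  tally=8, ix=3
  tally=12, ix=4

Final answer: 12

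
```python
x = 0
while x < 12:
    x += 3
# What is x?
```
Trace:
  x=0
  x=3
  x=6
  x=9
  x=12

Final answer: 12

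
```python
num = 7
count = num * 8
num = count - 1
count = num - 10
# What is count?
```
Trace:
  num=7
  num=7, count=56
  num=55, count=56
  num=55, count=45

Final answer: 45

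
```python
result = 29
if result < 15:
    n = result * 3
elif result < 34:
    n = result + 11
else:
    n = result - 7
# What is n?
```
Trace:
  result=29
  result=29, n=40

Final answer: 40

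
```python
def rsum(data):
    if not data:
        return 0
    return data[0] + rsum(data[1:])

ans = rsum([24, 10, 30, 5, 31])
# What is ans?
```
Call trace:
rsum(data=[24, 10, 30, 5, 31])
  rsum(data=[10, 30, 5, 31])
    rsum(data=[30, 5, 31])
      rsum(data=[5, 31])
        rsum(data=[31])
          rsum(data=[])
          -> return 0
        -> return 31
      -> return 36
    -> return 66
  -> return 76
-> return 100

Final answer: 100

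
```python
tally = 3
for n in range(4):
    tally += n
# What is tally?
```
Trace:
  tally=3
  tally=3, n=0
  tally=4, n=1
  tally=6, n=2
  tally=9, n=3

Final answer: 9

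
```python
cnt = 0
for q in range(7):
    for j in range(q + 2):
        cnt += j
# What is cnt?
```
Trace:
  cnt=0
  cnt=0, q=0, j=0
  cnt=1, q=0, j=1
  cnt=1, q=1, j=0
  cnt=2, q=1, j=1
  cnt=4, q=1, j=2
  cnt=4, q=2, j=0
  cnt=5, q=2, j=1
  cnt=7, q=2, j=2
  cnt=10, q=2, j=3
  cnt=10, q=3, j=0
  cnt=11, q=3, j=1
  cnt=13, q=3, j=2
  cnt=16, q=3, j=3
  cnt=20, q=3, j=4
  cnt=20, q=4, j=0
  cnt=21, q=4, j=1
  cnt=23, q=4, j=2
  cnt=26, q=4, j=3
  cnt=30, q=4, j=4
  cnt=35, q=4, j=5
  cnt=35, q=5, j=0
  cnt=36, q=5, j=1
  cnt=38, q=5, j=2
  cnt=41, q=5, j=3
  cnt=45, q=5, j=4
  cnt=50, q=5, j=5
  cnt=56, q=5, j=6
  cnt=56, q=6, j=0
  cnt=57, q=6, j=1
  cnt=59, q=6, j=2
  cnt=62, q=6, j=3
  cnt=66, q=6, j=4
  cnt=71, q=6, j=5
  cnt=77, q=6, j=6
  cnt=84, q=6, j=7

Final answer: 84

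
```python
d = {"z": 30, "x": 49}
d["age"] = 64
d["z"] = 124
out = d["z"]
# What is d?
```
Trace:
  d={'z': 30, 'x': 49}
  d={'z': 30, 'x': 49, 'age': 64}
  d={'z': 124, 'x': 49, 'age': 64}
  d={'z': 124, 'x': 49, 'age': 64}, out=124

Final answer: {'z': 124, 'x': 49, 'age': 64}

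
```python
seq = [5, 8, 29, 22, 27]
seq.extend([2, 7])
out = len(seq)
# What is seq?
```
Trace:
  seq=[5, 8, 29, 22, 27]
  seq=[5, 8, 29, 22, 27, 2, 7]
  seq=[5, 8, 29, 22, 27, 2, 7], out=7

Final answer: [5, 8, 29, 22, 27, 2, 7]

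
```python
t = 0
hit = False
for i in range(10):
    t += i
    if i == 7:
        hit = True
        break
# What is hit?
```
Trace:
  t=0
  t=0, hit=False
  t=0, hit=False, i=0
  t=1, hit=False, i=1
  t=3, hit=False, i=2
  t=6, hit=False, i=3
  t=10, hit=False, i=4
  t=15, hit=False, i=5
  t=21, hit=False, i=6
  t=28, hit=True, i=7

Final answer: True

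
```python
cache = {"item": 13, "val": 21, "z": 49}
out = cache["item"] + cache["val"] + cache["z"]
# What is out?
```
Trace:
  cache={'item': 13, 'val': 21, 'z': 49}
  cache={'item': 13, 'val': 21, 'z': 49}, out=83

Final answer: 83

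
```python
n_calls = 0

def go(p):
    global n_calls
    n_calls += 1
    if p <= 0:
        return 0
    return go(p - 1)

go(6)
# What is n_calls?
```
Call trace:
go(p=6)
  go(p=5)
    go(p=4)
      go(p=3)
        go(p=2)
          go(p=1)
            go(p=0)
            -> return 0
          -> return 0
        -> return 0
      -> return 0
    -> return 0
  -> return 0
-> return 0

n_calls is incremented once per call. go is entered once for each p = 6, 5, 4, 3, 2, 1, 0 (the p <= 0 call returns without recursing), i.e. 6 + 1 calls.
n_calls = 7

Final answer: 7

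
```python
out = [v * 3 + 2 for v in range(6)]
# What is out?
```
Trace:
  v=0
  v=1
  v=2
  v=3
  v=4
  v=5
  out=[2, 5, 8, 11, 14, 17]

Final answer: [2, 5, 8, 11, 14, 17]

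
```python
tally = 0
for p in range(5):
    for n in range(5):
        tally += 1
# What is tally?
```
Trace:
  tally=0
  tally=1, p=0, n=0
  tally=2, p=0, n=1
  tally=3, p=0, n=2
  tally=4, p=0, n=3
  tally=5, p=0, n=4
  tally=6, p=1, n=0
  tally=7, p=1, n=1
  tally=8, p=1, n=2
  tally=9, p=1, n=3
  tally=10, p=1, n=4
  tally=11, p=2, n=0
  tally=12, p=2, n=1
  tally=13, p=2, n=2
  tally=14, p=2, n=3
  tally=15, p=2, n=4
  tally=16, p=3, n=0
  tally=17, p=3, n=1
  tally=18, p=3, n=2
  tally=19, p=3, n=3
  tally=20, p=3, n=4
  tally=21, p=4, n=0
  tally=22, p=4, n=1
  tally=23, p=4, n=2
  tally=24, p=4, n=3
  tally=25, p=4, n=4

Final answer: 25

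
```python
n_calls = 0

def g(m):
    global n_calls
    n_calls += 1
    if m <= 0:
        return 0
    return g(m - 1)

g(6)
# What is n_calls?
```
Call trace:
g(m=6)
  g(m=5)
    g(m=4)
      g(m=3)
        g(m=2)
          g(m=1)
            g(m=0)
            -> return 0
          -> return 0
        -> return 0
      -> return 0
    -> return 0
  -> return 0
-> return 0

n_calls is incremented once per call. g is entered once for each m = 6, 5, 4, 3, 2, 1, 0 (the m <= 0 call returns without recursing), i.e. 6 + 1 calls.
n_calls = 7

Final answer: 7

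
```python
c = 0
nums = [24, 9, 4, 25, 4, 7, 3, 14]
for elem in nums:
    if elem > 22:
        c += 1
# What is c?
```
Trace:
  c=0
  c=1, elem=24
  c=1, elem=9
  c=1, elem=4
  c=2, elem=25
  c=2, elem=4
  c=2, elem=7
  c=2, elem=3
  c=2, elem=14

Final answer: 2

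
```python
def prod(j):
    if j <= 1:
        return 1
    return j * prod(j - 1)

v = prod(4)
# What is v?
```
Call trace:
prod(j=4)
  prod(j=3)
    prod(j=2)
      prod(j=1)
      -> return 1
    -> return 2
  -> return 6
-> return 24

Final answer: 24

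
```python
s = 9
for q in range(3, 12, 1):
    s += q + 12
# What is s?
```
Trace:
  s=9
  s=24, q=3
  s=40, q=4
  s=57, q=5
  s=75, q=6
  s=94, q=7
  s=114, q=8
  s=135, q=9
  s=157, q=10
  s=180, q=11

Final answer: 180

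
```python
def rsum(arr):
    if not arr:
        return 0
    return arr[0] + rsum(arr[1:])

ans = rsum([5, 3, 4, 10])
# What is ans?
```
Call trace:
rsum(arr=[5, 3, 4, 10])
  rsum(arr=[3, 4, 10])
    rsum(arr=[4, 10])
      rsum(arr=[10])
        rsum(arr=[])
        -> return 0
      -> return 10
    -> return 14
  -> return 17
-> return 22

Final answer: 22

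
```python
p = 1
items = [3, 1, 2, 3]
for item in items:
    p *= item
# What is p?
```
Trace:
  p=1
  p=3, item=3
  p=3, item=1
  p=6, item=2
  p=18, item=3

Final answer: 18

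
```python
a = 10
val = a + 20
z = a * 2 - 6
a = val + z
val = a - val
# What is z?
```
Trace:
  a=10
  a=10, val=30
  a=10, val=30, z=14
  a=44, val=30, z=14
  a=44, val=14, z=14

Final answer: 14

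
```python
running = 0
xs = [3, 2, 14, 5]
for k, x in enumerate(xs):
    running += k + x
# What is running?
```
Trace:
  running=0
  running=3, k=0, x=3
  running=6, k=1, x=2
  running=22, k=2, x=14
  running=30, k=3, x=5

Final answer: 30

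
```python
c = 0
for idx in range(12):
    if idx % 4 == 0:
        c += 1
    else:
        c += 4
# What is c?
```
Trace:
  c=0
  c=1, idx=0
  c=5, idx=1
  c=9, idx=2
  c=13, idx=3
  c=14, idx=4
  c=18, idx=5
  c=22, idx=6
  c=26, idx=7
  c=27, idx=8
  c=31, idx=9
  c=35, idx=10
  c=39, idx=11

Final answer: 39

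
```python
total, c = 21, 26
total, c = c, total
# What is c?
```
Trace:
  total=21, c=26
  total=26, c=21

Final answer: 21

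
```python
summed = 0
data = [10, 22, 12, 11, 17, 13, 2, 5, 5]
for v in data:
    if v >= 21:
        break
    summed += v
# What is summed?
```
Trace:
  summed=0
  summed=10, v=10
  summed=10, v=22

Final answer: 10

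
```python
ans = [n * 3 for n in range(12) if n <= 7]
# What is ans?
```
Trace:
  n=0
  n=1
  n=2
  n=3
  n=4
  n=5
  n=6
  n=7
  n=8
  n=9
  n=10
  n=11
  ans=[0, 3, 6, 9, 12, 15, 18, 21]

Final answer: [0, 3, 6, 9, 12, 15, 18, 21]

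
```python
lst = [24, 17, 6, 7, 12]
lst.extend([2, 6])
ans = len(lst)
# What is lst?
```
Trace:
  lst=[24, 17, 6, 7, 12]
  lst=[24, 17, 6, 7, 12, 2, 6]
  lst=[24, 17, 6, 7, 12, 2, 6], ans=7

Final answer: [24, 17, 6, 7, 12, 2, 6]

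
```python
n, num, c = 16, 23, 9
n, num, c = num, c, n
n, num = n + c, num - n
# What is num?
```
Trace:
  n=16, num=23, c=9
  n=23, num=9, c=16
  n=39, num=-14, c=16

Final answer: -14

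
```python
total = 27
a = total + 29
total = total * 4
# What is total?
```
Trace:
  total=27
  total=27, a=56
  total=108, a=56

Final answer: 108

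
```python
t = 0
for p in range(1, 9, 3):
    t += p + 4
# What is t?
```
Trace:
  t=0
  t=5, p=1
  t=13, p=4
  t=24, p=7

Final answer: 24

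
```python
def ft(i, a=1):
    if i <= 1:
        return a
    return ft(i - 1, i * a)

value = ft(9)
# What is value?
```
Call trace:
ft(i=9, a=1)
  ft(i=8, a=9)
    ft(i=7, a=72)
      ft(i=6, a=504)
        ft(i=5, a=3024)
          ft(i=4, a=15120)
            ft(i=3, a=60480)
              ft(i=2, a=181440)
                ft(i=1, a=362880)
                -> return 362880
              -> return 362880
            -> return 362880
          -> return 362880
        -> return 362880
      -> return 362880
    -> return 362880
  -> return 362880
-> return 362880

Final answer: 362880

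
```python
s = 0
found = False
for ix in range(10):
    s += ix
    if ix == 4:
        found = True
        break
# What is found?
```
Trace:
  s=0
  s=0, found=False
  s=0, found=False, ix=0
  s=1, found=False, ix=1
  s=3, found=False, ix=2
  s=6, found=False, ix=3
  s=10, found=True, ix=4

Final answer: True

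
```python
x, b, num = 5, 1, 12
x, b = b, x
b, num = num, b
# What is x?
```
Trace:
  x=5, b=1, num=12
  x=1, b=5, num=12
  x=1, b=12, num=5

Final answer: 1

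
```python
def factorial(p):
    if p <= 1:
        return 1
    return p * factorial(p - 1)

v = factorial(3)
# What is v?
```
Call trace:
factorial(p=3)
  factorial(p=2)
    factorial(p=1)
    -> return 1
  -> return 2
-> return 6

Final answer: 6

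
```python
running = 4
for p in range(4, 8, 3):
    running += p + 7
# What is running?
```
Trace:
  running=4
  running=15, p=4
  running=29, p=7

Final answer: 29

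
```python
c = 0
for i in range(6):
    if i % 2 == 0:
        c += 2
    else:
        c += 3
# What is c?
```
Trace:
  c=0
  c=2, i=0
  c=5, i=1
  c=7, i=2
  c=10, i=3
  c=12, i=4
  c=15, i=5

Final answer: 15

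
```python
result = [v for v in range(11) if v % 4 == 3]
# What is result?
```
Trace:
  v=0
  v=1
  v=2
  v=3
  v=4
  v=5
  v=6
  v=7
  v=8
  v=9
  v=10
  result=[3, 7]

Final answer: [3, 7]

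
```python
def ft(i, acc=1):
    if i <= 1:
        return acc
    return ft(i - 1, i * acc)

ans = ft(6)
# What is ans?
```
Call trace:
ft(i=6, acc=1)
  ft(i=5, acc=6)
    ft(i=4, acc=30)
      ft(i=3, acc=120)
        ft(i=2, acc=360)
          ft(i=1, acc=720)
          -> return 720
        -> return 720
      -> return 720
    -> return 720
  -> return 720
-> return 720

Final answer: 720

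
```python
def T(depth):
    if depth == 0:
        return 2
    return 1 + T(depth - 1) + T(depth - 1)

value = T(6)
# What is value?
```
Call trace (a repeated sub-call is expanded the first time; later identical calls just restate its return value):
T(depth=6)
  T(depth=5)
    T(depth=4)
      T(depth=3)
        T(depth=2)
          T(depth=1)
            T(depth=0)
            -> return 2
            T(depth=0)
            -> return 2
          -> return 5
          T(depth=1) -> return 5  (same call as traced above)
        -> return 11
        T(depth=2) -> return 11  (same call as traced above)
      -> return 23
      T(depth=3) -> return 23  (same call as traced above)
    -> return 47
    T(depth=4) -> return 47  (same call as traced above)
  -> return 95
  T(depth=5) -> return 95  (same call as traced above)
-> return 191

Final answer: 191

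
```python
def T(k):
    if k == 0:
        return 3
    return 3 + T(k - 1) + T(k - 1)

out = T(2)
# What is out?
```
Call trace (a repeated sub-call is expanded the first time; later identical calls just restate its return value):
T(k=2)
  T(k=1)
    T(k=0)
    -> return 3
    T(k=0)
    -> return 3
  -> return 9
  T(k=1) -> return 9  (same call as traced above)
-> return 21

Final answer: 21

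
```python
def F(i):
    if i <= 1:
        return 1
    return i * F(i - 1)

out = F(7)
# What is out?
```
Call trace:
F(i=7)
  F(i=6)
    F(i=5)
      F(i=4)
        F(i=3)
          F(i=2)
            F(i=1)
            -> return 1
          -> return 2
        -> return 6
      -> return 24
    -> return 120
  -> return 720
-> return 5040

Final answer: 5040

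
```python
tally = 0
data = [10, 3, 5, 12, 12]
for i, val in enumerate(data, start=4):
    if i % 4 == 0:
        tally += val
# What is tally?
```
Trace:
  tally=0
  tally=10, i=4, val=10
  tally=10, i=5, val=3
  tally=10, i=6, val=5
  tally=10, i=7, val=12
  tally=22, i=8, val=12

Final answer: 22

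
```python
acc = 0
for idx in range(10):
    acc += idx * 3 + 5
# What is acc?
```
Trace:
  acc=0
  acc=5, idx=0
  acc=13, idx=1
  acc=24, idx=2
  acc=38, idx=3
  acc=55, idx=4
  acc=75, idx=5
  acc=98, idx=6
  acc=124, idx=7
  acc=153, idx=8
  acc=185, idx=9

Final answer: 185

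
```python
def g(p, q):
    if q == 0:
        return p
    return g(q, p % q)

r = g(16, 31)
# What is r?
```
Call trace:
g(p=16, q=31)
  g(p=31, q=16)
    g(p=16, q=15)
      g(p=15, q=1)
        g(p=1, q=0)
        -> return 1
      -> return 1
    -> return 1
  -> return 1
-> return 1

Final answer: 1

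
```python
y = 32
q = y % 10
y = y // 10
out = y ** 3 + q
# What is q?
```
Trace:
  y=32
  y=32, q=2
  y=3, q=2
  y=3, q=2, out=29

Final answer: 2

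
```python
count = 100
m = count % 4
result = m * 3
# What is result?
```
Trace:
  count=100
  count=100, m=0
  count=100, m=0, result=0

Final answer: 0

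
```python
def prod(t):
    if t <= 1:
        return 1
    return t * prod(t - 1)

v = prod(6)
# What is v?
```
Call trace:
prod(t=6)
  prod(t=5)
    prod(t=4)
      prod(t=3)
        prod(t=2)
          prod(t=1)
          -> return 1
        -> return 2
      -> return 6
    -> return 24
  -> return 120
-> return 720

Final answer: 720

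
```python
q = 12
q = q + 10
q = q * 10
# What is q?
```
Trace:
  q=12
  q=22
  q=220

Final answer: 220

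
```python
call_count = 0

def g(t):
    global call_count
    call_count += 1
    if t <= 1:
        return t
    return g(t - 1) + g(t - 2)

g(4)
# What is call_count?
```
Call trace (a repeated sub-call is expanded the first time; later identical calls just restate its return value):
g(t=4)
  g(t=3)
    g(t=2)
      g(t=1)
      -> return 1
      g(t=0)
      -> return 0
    -> return 1
    g(t=1)
    -> return 1
  -> return 2
  g(t=2) -> return 1  (same call as traced above)
-> return 3

call_count is incremented once per call, so count the calls in each subtree. Let C(t) = number of calls made by g(t).
C(0) = C(1) = 1 (base case, no recursion); C(t) = 1 + C(t - 1) + C(t - 2) otherwise.
C(2) = 1 + C(1) + C(0) = 1 + 1 + 1 = 3
C(3) = 1 + C(2) + C(1) = 1 + 3 + 1 = 5
C(4) = 1 + C(3) + C(2) = 1 + 5 + 3 = 9
call_count = C(4) = 9

Final answer: 9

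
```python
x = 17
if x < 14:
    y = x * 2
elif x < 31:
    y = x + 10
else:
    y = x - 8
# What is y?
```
Trace:
  x=17
  x=17, y=27

Final answer: 27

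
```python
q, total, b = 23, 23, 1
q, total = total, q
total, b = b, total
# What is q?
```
Trace:
  q=23, total=23, b=1
  q=23, total=23, b=1
  q=23, total=1, b=23

Final answer: 23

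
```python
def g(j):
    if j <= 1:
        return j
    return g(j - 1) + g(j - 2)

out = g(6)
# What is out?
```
Call trace (a repeated sub-call is expanded the first time; later identical calls just restate its return value):
g(j=6)
  g(j=5)
    g(j=4)
      g(j=3)
        g(j=2)
          g(j=1)
          -> return 1
          g(j=0)
          -> return 0
        -> return 1
        g(j=1)
        -> return 1
      -> return 2
      g(j=2) -> return 1  (same call as traced above)
    -> return 3
    g(j=3) -> return 2  (same call as traced above)
  -> return 5
  g(j=4) -> return 3  (same call as traced above)
-> return 8

Final answer: 8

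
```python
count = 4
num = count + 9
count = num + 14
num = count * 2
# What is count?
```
Trace:
  count=4
  count=4, num=13
  count=27, num=13
  count=27, num=54

Final answer: 27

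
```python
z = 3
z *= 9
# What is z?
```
Trace:
  z=3
  z=27

Final answer: 27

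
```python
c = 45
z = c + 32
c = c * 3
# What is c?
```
Trace:
  c=45
  c=45, z=77
  c=135, z=77

Final answer: 135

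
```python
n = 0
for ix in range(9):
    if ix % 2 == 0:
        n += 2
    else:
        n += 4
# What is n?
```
Trace:
  n=0
  n=2, ix=0
  n=6, ix=1
  n=8, ix=2
  n=12, ix=3
  n=14, ix=4
  n=18, ix=5
  n=20, ix=6
  n=24, ix=7
  n=26, ix=8

Final answer: 26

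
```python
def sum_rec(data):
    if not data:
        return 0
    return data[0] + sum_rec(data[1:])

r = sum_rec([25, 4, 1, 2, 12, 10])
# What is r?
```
Call trace:
sum_rec(data=[25, 4, 1, 2, 12, 10])
  sum_rec(data=[4, 1, 2, 12, 10])
    sum_rec(data=[1, 2, 12, 10])
      sum_rec(data=[2, 12, 10])
        sum_rec(data=[12, 10])
          sum_rec(data=[10])
            sum_rec(data=[])
            -> return 0
          -> return 10
        -> return 22
      -> return 24
    -> return 25
  -> return 29
-> return 54

Final answer: 54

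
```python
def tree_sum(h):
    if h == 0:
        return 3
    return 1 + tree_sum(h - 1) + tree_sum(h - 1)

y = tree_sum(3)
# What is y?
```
Call trace (a repeated sub-call is expanded the first time; later identical calls just restate its return value):
tree_sum(h=3)
  tree_sum(h=2)
    tree_sum(h=1)
      tree_sum(h=0)
      -> return 3
      tree_sum(h=0)
      -> return 3
    -> return 7
    tree_sum(h=1) -> return 7  (same call as traced above)
  -> return 15
  tree_sum(h=2) -> return 15  (same call as traced above)
-> return 31

Final answer: 31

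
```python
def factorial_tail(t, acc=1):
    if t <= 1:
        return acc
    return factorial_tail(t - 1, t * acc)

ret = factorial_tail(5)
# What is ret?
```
Call trace:
factorial_tail(t=5, acc=1)
  factorial_tail(t=4, acc=5)
    factorial_tail(t=3, acc=20)
      factorial_tail(t=2, acc=60)
        factorial_tail(t=1, acc=120)
        -> return 120
      -> return 120
    -> return 120
  -> return 120
-> return 120

Final answer: 120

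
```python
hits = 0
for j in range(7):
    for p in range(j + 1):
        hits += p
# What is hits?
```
Trace:
  hits=0
  hits=0, j=0, p=0
  hits=0, j=1, p=0
  hits=1, j=1, p=1
  hits=1, j=2, p=0
  hits=2, j=2, p=1
  hits=4, j=2, p=2
  hits=4, j=3, p=0
  hits=5, j=3, p=1
  hits=7, j=3, p=2
  hits=10, j=3, p=3
  hits=10, j=4, p=0
  hits=11, j=4, p=1
  hits=13, j=4, p=2
  hits=16, j=4, p=3
  hits=20, j=4, p=4
  hits=20, j=5, p=0
  hits=21, j=5, p=1
  hits=23, j=5, p=2
  hits=26, j=5, p=3
  hits=30, j=5, p=4
  hits=35, j=5, p=5
  hits=35, j=6, p=0
  hits=36, j=6, p=1
  hits=38, j=6, p=2
  hits=41, j=6, p=3
  hits=45, j=6, p=4
  hits=50, j=6, p=5
  hits=56, j=6, p=6

Final answer: 56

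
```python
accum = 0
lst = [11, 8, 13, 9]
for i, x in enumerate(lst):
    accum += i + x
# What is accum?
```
Trace:
  accum=0
  accum=11, i=0, x=11
  accum=20, i=1, x=8
  accum=35, i=2, x=13
  accum=47, i=3, x=9

Final answer: 47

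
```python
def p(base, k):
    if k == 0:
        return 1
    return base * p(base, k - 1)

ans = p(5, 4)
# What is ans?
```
Call trace:
p(base=5, k=4)
  p(base=5, k=3)
    p(base=5, k=2)
      p(base=5, k=1)
        p(base=5, k=0)
        -> return 1
      -> return 5
    -> return 25
  -> return 125
-> return 625

Final answer: 625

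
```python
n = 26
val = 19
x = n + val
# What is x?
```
Trace:
  n=26
  n=26, val=19
  n=26, val=19, x=45

Final answer: 45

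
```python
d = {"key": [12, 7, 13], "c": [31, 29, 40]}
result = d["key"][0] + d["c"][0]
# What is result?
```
Trace:
  d={'key': [12, 7, 13], 'c': [31, 29, 40]}
  d={'key': [12, 7, 13], 'c': [31, 29, 40]}, result=43

Final answer: 43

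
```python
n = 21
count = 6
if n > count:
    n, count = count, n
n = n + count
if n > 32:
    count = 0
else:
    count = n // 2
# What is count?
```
Trace:
  n=21
  n=21, count=6
  n=6, count=21
  n=27, count=21
  n=27, count=13

Final answer: 13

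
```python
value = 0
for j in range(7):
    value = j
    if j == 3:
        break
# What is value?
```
Trace:
  value=0
  value=0, j=0
  value=1, j=1
  value=2, j=2
  value=3, j=3

Final answer: 3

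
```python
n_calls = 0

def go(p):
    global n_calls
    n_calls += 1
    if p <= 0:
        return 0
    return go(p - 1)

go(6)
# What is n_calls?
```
Call trace:
go(p=6)
  go(p=5)
    go(p=4)
      go(p=3)
        go(p=2)
          go(p=1)
            go(p=0)
            -> return 0
          -> return 0
        -> return 0
      -> return 0
    -> return 0
  -> return 0
-> return 0

n_calls is incremented once per call. go is entered once for each p = 6, 5, 4, 3, 2, 1, 0 (the p <= 0 call returns without recursing), i.e. 6 + 1 calls.
n_calls = 7

Final answer: 7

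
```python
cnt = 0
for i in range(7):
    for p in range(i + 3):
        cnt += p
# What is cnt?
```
Trace:
  cnt=0
  cnt=0, i=0, p=0
  cnt=1, i=0, p=1
  cnt=3, i=0, p=2
  cnt=3, i=1, p=0
  cnt=4, i=1, p=1
  cnt=6, i=1, p=2
  cnt=9, i=1, p=3
  cnt=9, i=2, p=0
  cnt=10, i=2, p=1
  cnt=12, i=2, p=2
  cnt=15, i=2, p=3
  cnt=19, i=2, p=4
  cnt=19, i=3, p=0
  cnt=20, i=3, p=1
  cnt=22, i=3, p=2
  cnt=25, i=3, p=3
  cnt=29, i=3, p=4
  cnt=34, i=3, p=5
  cnt=34, i=4, p=0
  cnt=35, i=4, p=1
  cnt=37, i=4, p=2
  cnt=40, i=4, p=3
  cnt=44, i=4, p=4
  cnt=49, i=4, p=5
  cnt=55, i=4, p=6
  cnt=55, i=5, p=0
  cnt=56, i=5, p=1
  cnt=58, i=5, p=2
  cnt=61, i=5, p=3
  cnt=65, i=5, p=4
  cnt=70, i=5, p=5
  cnt=76, i=5, p=6
  cnt=83, i=5, p=7
  cnt=83, i=6, p=0
  cnt=84, i=6, p=1
  cnt=86, i=6, p=2
  cnt=89, i=6, p=3
  cnt=93, i=6, p=4
  cnt=98, i=6, p=5
  cnt=104, i=6, p=6
  cnt=111, i=6, p=7
  cnt=119, i=6, p=8

Final answer: 119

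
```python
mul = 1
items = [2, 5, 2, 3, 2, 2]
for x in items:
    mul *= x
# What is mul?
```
Trace:
  mul=1
  mul=2, x=2
  mul=10, x=5
  mul=20, x=2
  mul=60, x=3
  mul=120, x=2
  mul=240, x=2

Final answer: 240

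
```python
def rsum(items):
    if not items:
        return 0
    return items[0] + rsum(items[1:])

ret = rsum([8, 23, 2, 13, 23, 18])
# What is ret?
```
Call trace:
rsum(items=[8, 23, 2, 13, 23, 18])
  rsum(items=[23, 2, 13, 23, 18])
    rsum(items=[2, 13, 23, 18])
      rsum(items=[13, 23, 18])
        rsum(items=[23, 18])
          rsum(items=[18])
            rsum(items=[])
            -> return 0
          -> return 18
        -> return 41
      -> return 54
    -> return 56
  -> return 79
-> return 87

Final answer: 87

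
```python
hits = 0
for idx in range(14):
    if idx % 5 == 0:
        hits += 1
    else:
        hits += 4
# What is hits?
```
Trace:
  hits=0
  hits=1, idx=0
  hits=5, idx=1
  hits=9, idx=2
  hits=13, idx=3
  hits=17, idx=4
  hits=18, idx=5
  hits=22, idx=6
  hits=26, idx=7
  hits=30, idx=8
  hits=34, idx=9
  hits=35, idx=10
  hits=39, idx=11
  hits=43, idx=12
  hits=47, idx=13

Final answer: 47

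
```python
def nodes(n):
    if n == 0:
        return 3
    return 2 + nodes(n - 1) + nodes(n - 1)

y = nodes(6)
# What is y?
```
Call trace (a repeated sub-call is expanded the first time; later identical calls just restate its return value):
nodes(n=6)
  nodes(n=5)
    nodes(n=4)
      nodes(n=3)
        nodes(n=2)
          nodes(n=1)
            nodes(n=0)
            -> return 3
            nodes(n=0)
            -> return 3
          -> return 8
          nodes(n=1) -> return 8  (same call as traced above)
        -> return 18
        nodes(n=2) -> return 18  (same call as traced above)
      -> return 38
      nodes(n=3) -> return 38  (same call as traced above)
    -> return 78
    nodes(n=4) -> return 78  (same call as traced above)
  -> return 158
  nodes(n=5) -> return 158  (same call as traced above)
-> return 318

Final answer: 318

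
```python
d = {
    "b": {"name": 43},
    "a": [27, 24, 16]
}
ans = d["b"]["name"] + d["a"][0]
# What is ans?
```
Trace:
  d={'b': {'name': 43}, 'a': [27, 24, 16]}
  d={'b': {'name': 43}, 'a': [27, 24, 16]}, ans=70

Final answer: 70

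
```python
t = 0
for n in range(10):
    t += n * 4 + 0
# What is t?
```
Trace:
  t=0
  t=0, n=0
  t=4, n=1
  t=12, n=2
  t=24, n=3
  t=40, n=4
  t=60, n=5
  t=84, n=6
  t=112, n=7
  t=144, n=8
  t=180, n=9

Final answer: 180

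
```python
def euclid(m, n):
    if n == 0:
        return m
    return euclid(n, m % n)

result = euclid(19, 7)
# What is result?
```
Call trace:
euclid(m=19, n=7)
  euclid(m=7, n=5)
    euclid(m=5, n=2)
      euclid(m=2, n=1)
        euclid(m=1, n=0)
        -> return 1
      -> return 1
    -> return 1
  -> return 1
-> return 1

Final answer: 1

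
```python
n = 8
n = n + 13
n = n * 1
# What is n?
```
Trace:
  n=8
  n=21
  n=21

Final answer: 21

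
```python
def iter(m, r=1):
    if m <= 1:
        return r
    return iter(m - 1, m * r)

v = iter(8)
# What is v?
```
Call trace:
iter(m=8, r=1)
  iter(m=7, r=8)
    iter(m=6, r=56)
      iter(m=5, r=336)
        iter(m=4, r=1680)
          iter(m=3, r=6720)
            iter(m=2, r=20160)
              iter(m=1, r=40320)
              -> return 40320
            -> return 40320
          -> return 40320
        -> return 40320
      -> return 40320
    -> return 40320
  -> return 40320
-> return 40320

Final answer: 40320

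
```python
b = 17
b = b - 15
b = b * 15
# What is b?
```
Trace:
  b=17
  b=2
  b=30

Final answer: 30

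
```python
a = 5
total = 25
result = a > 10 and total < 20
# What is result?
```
Trace:
  a=5
  a=5, total=25
  a=5, total=25, result=False

Final answer: False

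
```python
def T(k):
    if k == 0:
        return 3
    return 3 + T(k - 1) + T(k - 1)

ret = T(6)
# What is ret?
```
Call trace (a repeated sub-call is expanded the first time; later identical calls just restate its return value):
T(k=6)
  T(k=5)
    T(k=4)
      T(k=3)
        T(k=2)
          T(k=1)
            T(k=0)
            -> return 3
            T(k=0)
            -> return 3
          -> return 9
          T(k=1) -> return 9  (same call as traced above)
        -> return 21
        T(k=2) -> return 21  (same call as traced above)
      -> return 45
      T(k=3) -> return 45  (same call as traced above)
    -> return 93
    T(k=4) -> return 93  (same call as traced above)
  -> return 189
  T(k=5) -> return 189  (same call as traced above)
-> return 381

Final answer: 381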